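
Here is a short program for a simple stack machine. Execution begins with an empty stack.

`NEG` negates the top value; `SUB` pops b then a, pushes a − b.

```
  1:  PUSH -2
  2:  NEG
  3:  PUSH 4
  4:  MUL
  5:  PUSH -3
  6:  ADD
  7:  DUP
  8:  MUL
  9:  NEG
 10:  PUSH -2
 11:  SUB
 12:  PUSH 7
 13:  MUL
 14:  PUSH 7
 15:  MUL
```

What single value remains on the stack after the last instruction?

PUSH -2 → [-2]
NEG     → [2]
PUSH 4  → [2, 4]
MUL     → [8]
PUSH -3 → [8, -3]
ADD     → [5]
DUP     → [5, 5]
MUL     → [25]
NEG     → [-25]
PUSH -2 → [-25, -2]
SUB     → [-23]
PUSH 7  → [-23, 7]
MUL     → [-161]
PUSH 7  → [-161, 7]
MUL     → [-1127]

-1127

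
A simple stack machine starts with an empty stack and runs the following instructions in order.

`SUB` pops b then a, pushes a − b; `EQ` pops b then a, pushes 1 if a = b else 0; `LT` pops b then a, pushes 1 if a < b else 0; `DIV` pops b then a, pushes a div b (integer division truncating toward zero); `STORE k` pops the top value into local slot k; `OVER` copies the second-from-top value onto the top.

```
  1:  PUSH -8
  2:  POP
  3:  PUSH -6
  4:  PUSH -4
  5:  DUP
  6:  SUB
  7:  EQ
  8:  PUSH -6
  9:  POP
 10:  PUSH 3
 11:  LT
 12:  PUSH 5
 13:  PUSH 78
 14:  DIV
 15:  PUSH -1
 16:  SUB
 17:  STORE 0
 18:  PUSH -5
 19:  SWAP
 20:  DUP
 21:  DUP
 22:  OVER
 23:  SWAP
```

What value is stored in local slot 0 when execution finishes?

1

PUSH -8 → [-8]
POP     → []
PUSH -6 → [-6]
PUSH -4 → [-6, -4]
DUP     → [-6, -4, -4]
SUB     → [-6, 0]
EQ      → [0]
PUSH -6 → [0, -6]
POP     → [0]
PUSH 3  → [0, 3]
LT      → [1]
PUSH 5  → [1, 5]
PUSH 78 → [1, 5, 78]
DIV     → [1, 0]
PUSH -1 → [1, 0, -1]
SUB     → [1, 1]
STORE 0 → [1]
PUSH -5 → [1, -5]
SWAP    → [-5, 1]
DUP     → [-5, 1, 1]
DUP     → [-5, 1, 1, 1]
OVER    → [-5, 1, 1, 1, 1]
SWAP    → [-5, 1, 1, 1, 1]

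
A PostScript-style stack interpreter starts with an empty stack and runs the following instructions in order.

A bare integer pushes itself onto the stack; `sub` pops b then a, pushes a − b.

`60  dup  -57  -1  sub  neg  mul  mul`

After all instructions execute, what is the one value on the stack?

60   [60]
dup  [60, 60]
-57  [60, 60, -57]
-1   [60, 60, -57, -1]
sub  [60, 60, -56]
neg  [60, 60, 56]
mul  [60, 3360]
mul  [201600]

201600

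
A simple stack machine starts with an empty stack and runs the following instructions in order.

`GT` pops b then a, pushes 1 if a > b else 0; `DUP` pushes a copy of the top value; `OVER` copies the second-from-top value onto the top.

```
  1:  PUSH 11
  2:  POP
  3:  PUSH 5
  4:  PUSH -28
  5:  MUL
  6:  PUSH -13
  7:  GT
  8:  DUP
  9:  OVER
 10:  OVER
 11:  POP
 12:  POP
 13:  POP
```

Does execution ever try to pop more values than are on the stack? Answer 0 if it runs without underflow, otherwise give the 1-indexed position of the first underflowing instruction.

0

PUSH 11  → 11
POP      → (empty)
PUSH 5   → 5
PUSH -28 → 5 -28
MUL      → -140
PUSH -13 → -140 -13
GT       → 0
DUP      → 0 0
OVER     → 0 0 0
OVER     → 0 0 0 0
POP      → 0 0 0
POP      → 0 0
POP      → 0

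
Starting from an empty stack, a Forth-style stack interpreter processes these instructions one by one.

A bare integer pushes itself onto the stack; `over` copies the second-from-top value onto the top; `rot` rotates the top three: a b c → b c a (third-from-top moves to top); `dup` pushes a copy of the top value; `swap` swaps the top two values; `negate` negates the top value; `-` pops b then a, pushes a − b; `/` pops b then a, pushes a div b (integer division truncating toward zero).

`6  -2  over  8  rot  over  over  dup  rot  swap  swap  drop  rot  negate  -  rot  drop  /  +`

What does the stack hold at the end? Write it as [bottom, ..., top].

[6, 6]

6       6
-2      6 -2
over    6 -2 6
8       6 -2 6 8
rot     6 6 8 -2
over    6 6 8 -2 8
over    6 6 8 -2 8 -2
dup     6 6 8 -2 8 -2 -2
rot     6 6 8 -2 -2 -2 8
swap    6 6 8 -2 -2 8 -2
swap    6 6 8 -2 -2 -2 8
drop    6 6 8 -2 -2 -2
rot     6 6 8 -2 -2 -2
negate  6 6 8 -2 -2 2
-       6 6 8 -2 -4
rot     6 6 -2 -4 8
drop    6 6 -2 -4
/       6 6 0
+       6 6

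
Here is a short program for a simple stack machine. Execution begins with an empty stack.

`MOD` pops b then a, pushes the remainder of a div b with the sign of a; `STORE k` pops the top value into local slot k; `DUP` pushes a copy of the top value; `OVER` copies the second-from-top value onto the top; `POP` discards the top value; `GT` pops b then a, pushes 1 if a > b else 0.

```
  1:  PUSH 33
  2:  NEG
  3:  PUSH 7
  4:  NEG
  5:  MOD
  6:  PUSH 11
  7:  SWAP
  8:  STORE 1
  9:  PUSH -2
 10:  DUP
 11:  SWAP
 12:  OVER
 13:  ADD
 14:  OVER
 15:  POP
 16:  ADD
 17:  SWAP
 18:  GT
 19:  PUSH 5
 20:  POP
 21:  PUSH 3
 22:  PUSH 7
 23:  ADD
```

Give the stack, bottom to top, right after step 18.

PUSH 33  33
NEG      -33
PUSH 7   -33 7
NEG      -33 -7
MOD      -5
PUSH 11  -5 11
SWAP     11 -5
STORE 1  11
PUSH -2  11 -2
DUP      11 -2 -2
SWAP     11 -2 -2
OVER     11 -2 -2 -2
ADD      11 -2 -4
OVER     11 -2 -4 -2
POP      11 -2 -4
ADD      11 -6
SWAP     -6 11
GT       0

[0]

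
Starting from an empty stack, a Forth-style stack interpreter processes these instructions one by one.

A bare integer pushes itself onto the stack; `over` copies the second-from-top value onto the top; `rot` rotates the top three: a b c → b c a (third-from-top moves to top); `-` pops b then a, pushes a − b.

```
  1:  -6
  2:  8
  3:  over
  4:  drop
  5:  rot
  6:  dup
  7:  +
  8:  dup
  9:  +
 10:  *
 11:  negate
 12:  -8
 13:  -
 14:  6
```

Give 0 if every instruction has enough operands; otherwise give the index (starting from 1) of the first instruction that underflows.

-6   → -6
8    → -6 8
over → -6 8 -6
drop → -6 8
rot  — needs 3 operands, stack has 2 → underflow

5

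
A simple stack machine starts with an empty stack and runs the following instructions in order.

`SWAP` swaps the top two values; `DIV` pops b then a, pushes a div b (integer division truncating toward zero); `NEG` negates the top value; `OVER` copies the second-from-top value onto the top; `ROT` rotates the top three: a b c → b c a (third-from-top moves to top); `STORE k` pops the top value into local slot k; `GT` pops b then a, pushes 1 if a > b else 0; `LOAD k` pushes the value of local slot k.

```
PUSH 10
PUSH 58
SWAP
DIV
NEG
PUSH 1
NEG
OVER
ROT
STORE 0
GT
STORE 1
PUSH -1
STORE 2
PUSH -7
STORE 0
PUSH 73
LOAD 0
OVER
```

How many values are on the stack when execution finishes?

PUSH 10  [10]
PUSH 58  [10, 58]
SWAP     [58, 10]
DIV      [5]
NEG      [-5]
PUSH 1   [-5, 1]
NEG      [-5, -1]
OVER     [-5, -1, -5]
ROT      [-1, -5, -5]
STORE 0  [-1, -5]
GT       [1]
STORE 1  []
PUSH -1  [-1]
STORE 2  []
PUSH -7  [-7]
STORE 0  []
PUSH 73  [73]
LOAD 0   [73, -7]
OVER     [73, -7, 73]

3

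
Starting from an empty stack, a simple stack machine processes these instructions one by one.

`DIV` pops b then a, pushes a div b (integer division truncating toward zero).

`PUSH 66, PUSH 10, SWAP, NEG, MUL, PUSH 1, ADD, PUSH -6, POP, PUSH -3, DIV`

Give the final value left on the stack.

PUSH 66 : [66]
PUSH 10 : [66, 10]
SWAP    : [10, 66]
NEG     : [10, -66]
MUL     : [-660]
PUSH 1  : [-660, 1]
ADD     : [-659]
PUSH -6 : [-659, -6]
POP     : [-659]
PUSH -3 : [-659, -3]
DIV     : [219]

219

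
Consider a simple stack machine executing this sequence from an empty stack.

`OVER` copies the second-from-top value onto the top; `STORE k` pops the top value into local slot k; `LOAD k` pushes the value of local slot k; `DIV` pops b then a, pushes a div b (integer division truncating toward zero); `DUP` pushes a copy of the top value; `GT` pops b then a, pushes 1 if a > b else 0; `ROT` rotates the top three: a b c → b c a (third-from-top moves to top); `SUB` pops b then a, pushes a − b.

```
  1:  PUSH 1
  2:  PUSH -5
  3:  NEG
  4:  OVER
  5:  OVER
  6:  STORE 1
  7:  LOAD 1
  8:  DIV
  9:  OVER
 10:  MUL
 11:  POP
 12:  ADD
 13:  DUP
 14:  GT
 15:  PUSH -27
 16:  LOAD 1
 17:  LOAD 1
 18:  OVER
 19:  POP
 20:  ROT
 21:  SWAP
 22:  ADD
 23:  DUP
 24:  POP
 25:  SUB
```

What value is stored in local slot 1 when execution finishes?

5

PUSH 1   → [1]
PUSH -5  → [1, -5]
NEG      → [1, 5]
OVER     → [1, 5, 1]
OVER     → [1, 5, 1, 5]
STORE 1  → [1, 5, 1]
LOAD 1   → [1, 5, 1, 5]
DIV      → [1, 5, 0]
OVER     → [1, 5, 0, 5]
MUL      → [1, 5, 0]
POP      → [1, 5]
ADD      → [6]
DUP      → [6, 6]
GT       → [0]
PUSH -27 → [0, -27]
LOAD 1   → [0, -27, 5]
LOAD 1   → [0, -27, 5, 5]
OVER     → [0, -27, 5, 5, 5]
POP      → [0, -27, 5, 5]
ROT      → [0, 5, 5, -27]
SWAP     → [0, 5, -27, 5]
ADD      → [0, 5, -22]
DUP      → [0, 5, -22, -22]
POP      → [0, 5, -22]
SUB      → [0, 27]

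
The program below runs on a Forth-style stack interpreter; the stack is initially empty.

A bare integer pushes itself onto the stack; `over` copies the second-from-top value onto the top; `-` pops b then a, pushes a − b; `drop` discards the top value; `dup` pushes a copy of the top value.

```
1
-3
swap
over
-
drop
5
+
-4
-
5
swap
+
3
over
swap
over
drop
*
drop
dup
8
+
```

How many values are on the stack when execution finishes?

1     [1]
-3    [1, -3]
swap  [-3, 1]
over  [-3, 1, -3]
-     [-3, 4]
drop  [-3]
5     [-3, 5]
+     [2]
-4    [2, -4]
-     [6]
5     [6, 5]
swap  [5, 6]
+     [11]
3     [11, 3]
over  [11, 3, 11]
swap  [11, 11, 3]
over  [11, 11, 3, 11]
drop  [11, 11, 3]
*     [11, 33]
drop  [11]
dup   [11, 11]
8     [11, 11, 8]
+     [11, 19]

2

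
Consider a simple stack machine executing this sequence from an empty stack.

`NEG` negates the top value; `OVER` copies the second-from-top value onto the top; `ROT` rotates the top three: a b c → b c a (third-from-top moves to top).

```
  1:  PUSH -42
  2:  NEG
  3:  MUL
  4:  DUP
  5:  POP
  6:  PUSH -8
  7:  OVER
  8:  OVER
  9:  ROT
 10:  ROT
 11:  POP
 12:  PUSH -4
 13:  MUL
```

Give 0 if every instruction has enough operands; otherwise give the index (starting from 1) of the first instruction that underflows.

PUSH -42 → [-42]
NEG      → [42]
MUL  — needs 2 operands, stack has 1 → underflow

3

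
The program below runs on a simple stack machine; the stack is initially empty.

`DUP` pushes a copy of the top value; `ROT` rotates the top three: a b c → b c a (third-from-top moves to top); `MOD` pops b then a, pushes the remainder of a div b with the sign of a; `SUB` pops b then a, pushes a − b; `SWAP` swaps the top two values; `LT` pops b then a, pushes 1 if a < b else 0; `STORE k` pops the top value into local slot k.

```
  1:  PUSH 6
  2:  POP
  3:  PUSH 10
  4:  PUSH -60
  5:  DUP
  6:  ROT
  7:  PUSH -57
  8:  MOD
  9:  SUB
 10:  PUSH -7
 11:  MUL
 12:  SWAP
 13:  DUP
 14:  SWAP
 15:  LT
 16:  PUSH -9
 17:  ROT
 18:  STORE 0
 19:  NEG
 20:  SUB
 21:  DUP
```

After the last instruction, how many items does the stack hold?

PUSH 6   : 6
POP      : (empty)
PUSH 10  : 10
PUSH -60 : 10 -60
DUP      : 10 -60 -60
ROT      : -60 -60 10
PUSH -57 : -60 -60 10 -57
MOD      : -60 -60 10
SUB      : -60 -70
PUSH -7  : -60 -70 -7
MUL      : -60 490
SWAP     : 490 -60
DUP      : 490 -60 -60
SWAP     : 490 -60 -60
LT       : 490 0
PUSH -9  : 490 0 -9
ROT      : 0 -9 490
STORE 0  : 0 -9
NEG      : 0 9
SUB      : -9
DUP      : -9 -9

2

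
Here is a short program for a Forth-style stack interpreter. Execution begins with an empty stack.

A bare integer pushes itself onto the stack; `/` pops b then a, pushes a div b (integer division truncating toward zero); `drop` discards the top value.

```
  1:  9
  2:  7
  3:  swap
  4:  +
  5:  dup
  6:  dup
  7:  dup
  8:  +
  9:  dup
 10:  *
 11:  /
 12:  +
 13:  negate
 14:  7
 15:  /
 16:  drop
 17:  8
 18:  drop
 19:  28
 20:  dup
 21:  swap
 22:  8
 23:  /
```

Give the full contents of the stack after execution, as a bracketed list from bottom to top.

[28, 3]

9      → 9
7      → 9 7
swap   → 7 9
+      → 16
dup    → 16 16
dup    → 16 16 16
dup    → 16 16 16 16
+      → 16 16 32
dup    → 16 16 32 32
*      → 16 16 1024
/      → 16 0
+      → 16
negate → -16
7      → -16 7
/      → -2
drop   → (empty)
8      → 8
drop   → (empty)
28     → 28
dup    → 28 28
swap   → 28 28
8      → 28 28 8
/      → 28 3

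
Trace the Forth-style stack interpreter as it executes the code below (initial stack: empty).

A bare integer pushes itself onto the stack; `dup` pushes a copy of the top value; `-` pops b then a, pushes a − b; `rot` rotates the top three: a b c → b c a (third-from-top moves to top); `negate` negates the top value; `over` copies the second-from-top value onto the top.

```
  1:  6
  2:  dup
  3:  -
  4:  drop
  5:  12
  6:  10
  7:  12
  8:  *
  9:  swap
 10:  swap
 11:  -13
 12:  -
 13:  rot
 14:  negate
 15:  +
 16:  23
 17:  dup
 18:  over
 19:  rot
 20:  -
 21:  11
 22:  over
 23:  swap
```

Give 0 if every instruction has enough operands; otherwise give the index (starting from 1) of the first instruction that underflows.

6    → [6]
dup  → [6, 6]
-    → [0]
drop → []
12   → [12]
10   → [12, 10]
12   → [12, 10, 12]
*    → [12, 120]
swap → [120, 12]
swap → [12, 120]
-13  → [12, 120, -13]
-    → [12, 133]
rot  — needs 3 operands, stack has 2 → underflow

13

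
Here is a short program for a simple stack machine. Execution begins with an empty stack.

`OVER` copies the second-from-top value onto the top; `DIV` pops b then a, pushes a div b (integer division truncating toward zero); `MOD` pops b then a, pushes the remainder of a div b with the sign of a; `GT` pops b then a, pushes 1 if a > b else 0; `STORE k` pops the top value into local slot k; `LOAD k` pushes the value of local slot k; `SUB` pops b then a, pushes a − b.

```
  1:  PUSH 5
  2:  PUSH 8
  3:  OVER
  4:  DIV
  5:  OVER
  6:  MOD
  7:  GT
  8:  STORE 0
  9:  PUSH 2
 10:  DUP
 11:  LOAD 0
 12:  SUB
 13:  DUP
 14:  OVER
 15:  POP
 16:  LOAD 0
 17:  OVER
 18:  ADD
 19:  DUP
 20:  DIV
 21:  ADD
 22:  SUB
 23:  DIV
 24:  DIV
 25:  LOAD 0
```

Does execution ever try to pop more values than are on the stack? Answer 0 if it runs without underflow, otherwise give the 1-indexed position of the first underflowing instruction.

PUSH 5  : 5
PUSH 8  : 5 8
OVER    : 5 8 5
DIV     : 5 1
OVER    : 5 1 5
MOD     : 5 1
GT      : 1
STORE 0 : (empty)
PUSH 2  : 2
DUP     : 2 2
LOAD 0  : 2 2 1
SUB     : 2 1
DUP     : 2 1 1
OVER    : 2 1 1 1
POP     : 2 1 1
LOAD 0  : 2 1 1 1
OVER    : 2 1 1 1 1
ADD     : 2 1 1 2
DUP     : 2 1 1 2 2
DIV     : 2 1 1 1
ADD     : 2 1 2
SUB     : 2 -1
DIV     : -2
DIV  — needs 2 operands, stack has 1 → underflow

24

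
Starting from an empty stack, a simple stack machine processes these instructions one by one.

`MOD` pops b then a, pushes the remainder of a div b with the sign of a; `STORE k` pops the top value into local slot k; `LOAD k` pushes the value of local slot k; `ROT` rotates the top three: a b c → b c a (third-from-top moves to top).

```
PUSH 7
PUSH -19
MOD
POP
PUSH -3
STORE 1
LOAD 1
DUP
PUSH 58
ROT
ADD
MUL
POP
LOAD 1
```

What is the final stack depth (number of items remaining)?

1

PUSH 7    [7]
PUSH -19  [7, -19]
MOD       [7]
POP       []
PUSH -3   [-3]
STORE 1   []
LOAD 1    [-3]
DUP       [-3, -3]
PUSH 58   [-3, -3, 58]
ROT       [-3, 58, -3]
ADD       [-3, 55]
MUL       [-165]
POP       []
LOAD 1    [-3]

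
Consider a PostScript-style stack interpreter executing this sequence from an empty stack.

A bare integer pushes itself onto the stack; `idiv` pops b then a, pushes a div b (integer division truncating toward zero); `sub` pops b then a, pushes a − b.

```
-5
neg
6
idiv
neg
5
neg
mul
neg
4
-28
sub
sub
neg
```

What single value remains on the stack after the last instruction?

-5    [-5]
neg   [5]
6     [5, 6]
idiv  [0]
neg   [0]
5     [0, 5]
neg   [0, -5]
mul   [0]
neg   [0]
4     [0, 4]
-28   [0, 4, -28]
sub   [0, 32]
sub   [-32]
neg   [32]

32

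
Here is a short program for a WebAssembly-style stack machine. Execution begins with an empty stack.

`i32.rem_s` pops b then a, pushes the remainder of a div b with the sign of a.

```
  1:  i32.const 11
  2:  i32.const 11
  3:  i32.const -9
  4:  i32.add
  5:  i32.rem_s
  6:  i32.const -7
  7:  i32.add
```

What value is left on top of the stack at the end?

-6

i32.const 11 : [11]
i32.const 11 : [11, 11]
i32.const -9 : [11, 11, -9]
i32.add      : [11, 2]
i32.rem_s    : [1]
i32.const -7 : [1, -7]
i32.add      : [-6]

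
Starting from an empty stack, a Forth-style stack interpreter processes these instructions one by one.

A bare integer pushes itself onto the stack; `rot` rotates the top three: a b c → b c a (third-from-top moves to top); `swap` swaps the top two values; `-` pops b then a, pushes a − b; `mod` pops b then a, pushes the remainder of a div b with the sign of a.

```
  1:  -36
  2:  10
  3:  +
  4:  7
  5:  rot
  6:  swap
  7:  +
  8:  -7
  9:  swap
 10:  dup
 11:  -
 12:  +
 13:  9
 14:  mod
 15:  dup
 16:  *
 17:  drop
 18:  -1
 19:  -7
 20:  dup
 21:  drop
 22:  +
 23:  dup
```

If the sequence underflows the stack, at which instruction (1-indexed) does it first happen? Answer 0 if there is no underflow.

-36 -> -36
10  -> -36 10
+   -> -26
7   -> -26 7
rot  — needs 3 operands, stack has 2 → underflow

5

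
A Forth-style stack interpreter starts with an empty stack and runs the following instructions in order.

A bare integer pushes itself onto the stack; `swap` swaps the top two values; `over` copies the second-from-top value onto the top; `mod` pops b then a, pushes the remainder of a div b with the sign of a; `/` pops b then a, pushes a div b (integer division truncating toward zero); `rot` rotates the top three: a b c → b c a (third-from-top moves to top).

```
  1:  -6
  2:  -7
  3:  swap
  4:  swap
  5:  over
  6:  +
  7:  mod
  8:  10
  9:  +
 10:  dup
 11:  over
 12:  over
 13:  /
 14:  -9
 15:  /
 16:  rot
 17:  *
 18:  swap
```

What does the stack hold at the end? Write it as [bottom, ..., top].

[0, 4]

-6   → -6
-7   → -6 -7
swap → -7 -6
swap → -6 -7
over → -6 -7 -6
+    → -6 -13
mod  → -6
10   → -6 10
+    → 4
dup  → 4 4
over → 4 4 4
over → 4 4 4 4
/    → 4 4 1
-9   → 4 4 1 -9
/    → 4 4 0
rot  → 4 0 4
*    → 4 0
swap → 0 4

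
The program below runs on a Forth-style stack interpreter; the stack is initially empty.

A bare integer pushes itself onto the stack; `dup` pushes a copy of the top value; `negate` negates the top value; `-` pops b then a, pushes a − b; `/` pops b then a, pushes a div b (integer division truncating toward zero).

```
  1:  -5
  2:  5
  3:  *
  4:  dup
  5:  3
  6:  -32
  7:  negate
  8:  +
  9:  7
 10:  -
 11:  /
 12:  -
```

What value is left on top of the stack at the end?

-25

-5     : [-5]
5      : [-5, 5]
*      : [-25]
dup    : [-25, -25]
3      : [-25, -25, 3]
-32    : [-25, -25, 3, -32]
negate : [-25, -25, 3, 32]
+      : [-25, -25, 35]
7      : [-25, -25, 35, 7]
-      : [-25, -25, 28]
/      : [-25, 0]
-      : [-25]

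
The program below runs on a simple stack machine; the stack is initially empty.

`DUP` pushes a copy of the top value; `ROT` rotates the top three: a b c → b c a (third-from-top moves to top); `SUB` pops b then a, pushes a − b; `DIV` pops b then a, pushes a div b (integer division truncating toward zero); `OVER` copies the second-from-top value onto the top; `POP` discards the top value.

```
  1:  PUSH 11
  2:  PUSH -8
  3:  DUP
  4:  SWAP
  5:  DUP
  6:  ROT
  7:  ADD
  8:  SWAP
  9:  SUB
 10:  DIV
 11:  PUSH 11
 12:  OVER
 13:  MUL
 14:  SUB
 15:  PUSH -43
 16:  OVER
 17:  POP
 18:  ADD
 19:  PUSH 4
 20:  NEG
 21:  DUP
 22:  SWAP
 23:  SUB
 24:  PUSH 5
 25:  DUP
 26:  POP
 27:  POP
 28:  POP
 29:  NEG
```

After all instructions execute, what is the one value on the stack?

PUSH 11  → [11]
PUSH -8  → [11, -8]
DUP      → [11, -8, -8]
SWAP     → [11, -8, -8]
DUP      → [11, -8, -8, -8]
ROT      → [11, -8, -8, -8]
ADD      → [11, -8, -16]
SWAP     → [11, -16, -8]
SUB      → [11, -8]
DIV      → [-1]
PUSH 11  → [-1, 11]
OVER     → [-1, 11, -1]
MUL      → [-1, -11]
SUB      → [10]
PUSH -43 → [10, -43]
OVER     → [10, -43, 10]
POP      → [10, -43]
ADD      → [-33]
PUSH 4   → [-33, 4]
NEG      → [-33, -4]
DUP      → [-33, -4, -4]
SWAP     → [-33, -4, -4]
SUB      → [-33, 0]
PUSH 5   → [-33, 0, 5]
DUP      → [-33, 0, 5, 5]
POP      → [-33, 0, 5]
POP      → [-33, 0]
POP      → [-33]
NEG      → [33]

33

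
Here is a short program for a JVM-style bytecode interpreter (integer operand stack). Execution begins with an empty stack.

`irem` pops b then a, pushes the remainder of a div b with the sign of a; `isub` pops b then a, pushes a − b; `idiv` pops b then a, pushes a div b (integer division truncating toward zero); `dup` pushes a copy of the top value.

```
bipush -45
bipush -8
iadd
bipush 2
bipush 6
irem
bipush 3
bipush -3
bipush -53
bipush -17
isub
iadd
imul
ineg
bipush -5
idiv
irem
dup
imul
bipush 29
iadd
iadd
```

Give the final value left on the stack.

bipush -45 → [-45]
bipush -8  → [-45, -8]
iadd       → [-53]
bipush 2   → [-53, 2]
bipush 6   → [-53, 2, 6]
irem       → [-53, 2]
bipush 3   → [-53, 2, 3]
bipush -3  → [-53, 2, 3, -3]
bipush -53 → [-53, 2, 3, -3, -53]
bipush -17 → [-53, 2, 3, -3, -53, -17]
isub       → [-53, 2, 3, -3, -36]
iadd       → [-53, 2, 3, -39]
imul       → [-53, 2, -117]
ineg       → [-53, 2, 117]
bipush -5  → [-53, 2, 117, -5]
idiv       → [-53, 2, -23]
irem       → [-53, 2]
dup        → [-53, 2, 2]
imul       → [-53, 4]
bipush 29  → [-53, 4, 29]
iadd       → [-53, 33]
iadd       → [-20]

-20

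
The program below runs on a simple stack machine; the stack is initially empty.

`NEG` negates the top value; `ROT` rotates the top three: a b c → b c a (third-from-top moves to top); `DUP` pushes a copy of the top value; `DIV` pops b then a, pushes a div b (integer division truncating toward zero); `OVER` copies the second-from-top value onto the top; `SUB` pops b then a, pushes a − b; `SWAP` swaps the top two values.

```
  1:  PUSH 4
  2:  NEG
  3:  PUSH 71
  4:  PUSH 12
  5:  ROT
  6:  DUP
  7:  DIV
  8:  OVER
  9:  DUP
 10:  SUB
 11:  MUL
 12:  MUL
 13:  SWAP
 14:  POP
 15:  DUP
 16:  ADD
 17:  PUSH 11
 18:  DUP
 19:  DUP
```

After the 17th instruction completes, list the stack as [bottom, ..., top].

PUSH 4  → [4]
NEG     → [-4]
PUSH 71 → [-4, 71]
PUSH 12 → [-4, 71, 12]
ROT     → [71, 12, -4]
DUP     → [71, 12, -4, -4]
DIV     → [71, 12, 1]
OVER    → [71, 12, 1, 12]
DUP     → [71, 12, 1, 12, 12]
SUB     → [71, 12, 1, 0]
MUL     → [71, 12, 0]
MUL     → [71, 0]
SWAP    → [0, 71]
POP     → [0]
DUP     → [0, 0]
ADD     → [0]
PUSH 11 → [0, 11]

[0, 11]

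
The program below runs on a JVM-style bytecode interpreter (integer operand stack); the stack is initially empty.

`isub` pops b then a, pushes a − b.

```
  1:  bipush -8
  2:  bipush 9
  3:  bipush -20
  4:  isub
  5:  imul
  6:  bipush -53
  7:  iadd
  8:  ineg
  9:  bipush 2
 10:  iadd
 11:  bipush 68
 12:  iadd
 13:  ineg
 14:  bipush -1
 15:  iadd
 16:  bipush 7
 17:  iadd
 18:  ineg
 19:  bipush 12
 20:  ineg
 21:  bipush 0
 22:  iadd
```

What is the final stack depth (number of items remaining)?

bipush -8  -> [-8]
bipush 9   -> [-8, 9]
bipush -20 -> [-8, 9, -20]
isub       -> [-8, 29]
imul       -> [-232]
bipush -53 -> [-232, -53]
iadd       -> [-285]
ineg       -> [285]
bipush 2   -> [285, 2]
iadd       -> [287]
bipush 68  -> [287, 68]
iadd       -> [355]
ineg       -> [-355]
bipush -1  -> [-355, -1]
iadd       -> [-356]
bipush 7   -> [-356, 7]
iadd       -> [-349]
ineg       -> [349]
bipush 12  -> [349, 12]
ineg       -> [349, -12]
bipush 0   -> [349, -12, 0]
iadd       -> [349, -12]

2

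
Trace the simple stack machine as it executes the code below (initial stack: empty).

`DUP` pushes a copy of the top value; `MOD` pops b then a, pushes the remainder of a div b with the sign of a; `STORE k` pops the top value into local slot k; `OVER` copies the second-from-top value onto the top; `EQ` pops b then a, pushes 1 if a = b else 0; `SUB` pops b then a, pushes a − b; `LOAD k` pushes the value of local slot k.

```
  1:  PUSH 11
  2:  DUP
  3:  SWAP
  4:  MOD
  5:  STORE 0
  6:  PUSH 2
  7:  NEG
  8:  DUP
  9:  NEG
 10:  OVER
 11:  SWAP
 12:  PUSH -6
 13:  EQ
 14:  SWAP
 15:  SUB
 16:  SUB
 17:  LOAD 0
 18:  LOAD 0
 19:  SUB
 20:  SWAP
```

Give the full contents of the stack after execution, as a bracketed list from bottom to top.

[0, -4]

PUSH 11 → [11]
DUP     → [11, 11]
SWAP    → [11, 11]
MOD     → [0]
STORE 0 → []
PUSH 2  → [2]
NEG     → [-2]
DUP     → [-2, -2]
NEG     → [-2, 2]
OVER    → [-2, 2, -2]
SWAP    → [-2, -2, 2]
PUSH -6 → [-2, -2, 2, -6]
EQ      → [-2, -2, 0]
SWAP    → [-2, 0, -2]
SUB     → [-2, 2]
SUB     → [-4]
LOAD 0  → [-4, 0]
LOAD 0  → [-4, 0, 0]
SUB     → [-4, 0]
SWAP    → [0, -4]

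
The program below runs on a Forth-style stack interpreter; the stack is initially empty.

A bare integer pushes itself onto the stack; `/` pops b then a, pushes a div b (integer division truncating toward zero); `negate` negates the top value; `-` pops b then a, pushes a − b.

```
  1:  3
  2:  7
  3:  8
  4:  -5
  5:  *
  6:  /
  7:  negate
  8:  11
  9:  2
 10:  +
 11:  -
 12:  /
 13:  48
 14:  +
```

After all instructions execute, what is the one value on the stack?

48

3      : [3]
7      : [3, 7]
8      : [3, 7, 8]
-5     : [3, 7, 8, -5]
*      : [3, 7, -40]
/      : [3, 0]
negate : [3, 0]
11     : [3, 0, 11]
2      : [3, 0, 11, 2]
+      : [3, 0, 13]
-      : [3, -13]
/      : [0]
48     : [0, 48]
+      : [48]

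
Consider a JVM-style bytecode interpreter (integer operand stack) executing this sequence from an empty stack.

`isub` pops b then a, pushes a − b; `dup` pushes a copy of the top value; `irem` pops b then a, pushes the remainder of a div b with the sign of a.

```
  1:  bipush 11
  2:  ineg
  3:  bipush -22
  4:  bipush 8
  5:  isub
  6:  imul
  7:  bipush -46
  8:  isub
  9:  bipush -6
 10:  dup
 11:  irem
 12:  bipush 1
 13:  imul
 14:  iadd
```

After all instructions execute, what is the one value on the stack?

bipush 11  -> 11
ineg       -> -11
bipush -22 -> -11 -22
bipush 8   -> -11 -22 8
isub       -> -11 -30
imul       -> 330
bipush -46 -> 330 -46
isub       -> 376
bipush -6  -> 376 -6
dup        -> 376 -6 -6
irem       -> 376 0
bipush 1   -> 376 0 1
imul       -> 376 0
iadd       -> 376

376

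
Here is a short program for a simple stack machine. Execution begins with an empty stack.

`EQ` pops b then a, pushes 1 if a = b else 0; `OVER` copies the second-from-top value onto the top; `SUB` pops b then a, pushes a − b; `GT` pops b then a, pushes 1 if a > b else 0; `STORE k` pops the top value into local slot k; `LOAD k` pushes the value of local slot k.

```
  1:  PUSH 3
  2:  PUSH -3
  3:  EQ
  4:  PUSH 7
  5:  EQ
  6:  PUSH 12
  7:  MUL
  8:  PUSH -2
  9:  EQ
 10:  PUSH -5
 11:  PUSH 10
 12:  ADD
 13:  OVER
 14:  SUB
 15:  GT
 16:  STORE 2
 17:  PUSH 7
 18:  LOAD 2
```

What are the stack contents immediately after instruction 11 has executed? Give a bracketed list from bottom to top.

PUSH 3  → 3
PUSH -3 → 3 -3
EQ      → 0
PUSH 7  → 0 7
EQ      → 0
PUSH 12 → 0 12
MUL     → 0
PUSH -2 → 0 -2
EQ      → 0
PUSH -5 → 0 -5
PUSH 10 → 0 -5 10

[0, -5, 10]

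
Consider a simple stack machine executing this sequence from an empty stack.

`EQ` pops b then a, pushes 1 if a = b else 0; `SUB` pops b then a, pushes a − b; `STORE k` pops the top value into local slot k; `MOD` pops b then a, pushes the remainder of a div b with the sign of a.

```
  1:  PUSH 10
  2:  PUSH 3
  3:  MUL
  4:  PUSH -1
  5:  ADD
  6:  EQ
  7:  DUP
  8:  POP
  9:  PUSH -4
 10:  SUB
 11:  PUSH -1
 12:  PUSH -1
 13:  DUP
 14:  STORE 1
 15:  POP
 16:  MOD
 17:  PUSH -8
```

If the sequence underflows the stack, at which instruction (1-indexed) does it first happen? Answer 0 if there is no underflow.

6

PUSH 10 : [10]
PUSH 3  : [10, 3]
MUL     : [30]
PUSH -1 : [30, -1]
ADD     : [29]
EQ  — needs 2 operands, stack has 1 → underflow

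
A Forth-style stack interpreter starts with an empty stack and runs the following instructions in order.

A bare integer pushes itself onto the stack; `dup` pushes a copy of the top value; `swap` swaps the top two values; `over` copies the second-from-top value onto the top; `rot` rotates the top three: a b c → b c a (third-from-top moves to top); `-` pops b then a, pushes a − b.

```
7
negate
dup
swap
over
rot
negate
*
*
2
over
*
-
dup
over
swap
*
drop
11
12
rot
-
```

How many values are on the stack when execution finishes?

7       7
negate  -7
dup     -7 -7
swap    -7 -7
over    -7 -7 -7
rot     -7 -7 -7
negate  -7 -7 7
*       -7 -49
*       343
2       343 2
over    343 2 343
*       343 686
-       -343
dup     -343 -343
over    -343 -343 -343
swap    -343 -343 -343
*       -343 117649
drop    -343
11      -343 11
12      -343 11 12
rot     11 12 -343
-       11 355

2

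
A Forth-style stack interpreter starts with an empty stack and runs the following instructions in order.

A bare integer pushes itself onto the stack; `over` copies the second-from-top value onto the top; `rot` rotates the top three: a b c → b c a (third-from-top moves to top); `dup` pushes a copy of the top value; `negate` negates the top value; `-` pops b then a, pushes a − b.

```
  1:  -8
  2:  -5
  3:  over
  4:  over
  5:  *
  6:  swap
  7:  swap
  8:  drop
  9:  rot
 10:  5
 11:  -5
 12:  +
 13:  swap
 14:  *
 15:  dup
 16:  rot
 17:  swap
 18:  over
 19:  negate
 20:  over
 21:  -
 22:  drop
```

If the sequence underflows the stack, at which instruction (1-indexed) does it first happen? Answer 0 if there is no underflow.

-8    [-8]
-5    [-8, -5]
over  [-8, -5, -8]
over  [-8, -5, -8, -5]
*     [-8, -5, 40]
swap  [-8, 40, -5]
swap  [-8, -5, 40]
drop  [-8, -5]
rot  — needs 3 operands, stack has 2 → underflow

9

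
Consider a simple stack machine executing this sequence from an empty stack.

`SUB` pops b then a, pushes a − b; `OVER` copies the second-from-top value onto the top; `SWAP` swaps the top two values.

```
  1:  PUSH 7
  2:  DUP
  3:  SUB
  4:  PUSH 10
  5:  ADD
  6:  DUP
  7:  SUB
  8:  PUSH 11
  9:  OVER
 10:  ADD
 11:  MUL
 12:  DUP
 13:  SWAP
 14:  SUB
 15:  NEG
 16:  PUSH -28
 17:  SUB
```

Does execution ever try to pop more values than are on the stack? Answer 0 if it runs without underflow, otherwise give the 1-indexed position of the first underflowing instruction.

0

PUSH 7   → [7]
DUP      → [7, 7]
SUB      → [0]
PUSH 10  → [0, 10]
ADD      → [10]
DUP      → [10, 10]
SUB      → [0]
PUSH 11  → [0, 11]
OVER     → [0, 11, 0]
ADD      → [0, 11]
MUL      → [0]
DUP      → [0, 0]
SWAP     → [0, 0]
SUB      → [0]
NEG      → [0]
PUSH -28 → [0, -28]
SUB      → [28]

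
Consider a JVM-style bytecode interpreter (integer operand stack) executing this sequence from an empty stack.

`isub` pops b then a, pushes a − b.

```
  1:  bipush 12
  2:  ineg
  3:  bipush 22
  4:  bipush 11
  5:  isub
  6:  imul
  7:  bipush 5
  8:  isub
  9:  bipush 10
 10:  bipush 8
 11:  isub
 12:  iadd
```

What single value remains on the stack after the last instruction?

bipush 12 → 12
ineg      → -12
bipush 22 → -12 22
bipush 11 → -12 22 11
isub      → -12 11
imul      → -132
bipush 5  → -132 5
isub      → -137
bipush 10 → -137 10
bipush 8  → -137 10 8
isub      → -137 2
iadd      → -135

-135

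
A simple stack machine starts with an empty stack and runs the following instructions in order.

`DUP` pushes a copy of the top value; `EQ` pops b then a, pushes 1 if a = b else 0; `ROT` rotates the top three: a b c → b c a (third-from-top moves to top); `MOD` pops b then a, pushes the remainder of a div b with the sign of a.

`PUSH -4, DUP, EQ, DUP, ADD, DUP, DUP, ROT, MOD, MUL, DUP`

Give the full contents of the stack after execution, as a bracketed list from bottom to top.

[0, 0]

PUSH -4 -> -4
DUP     -> -4 -4
EQ      -> 1
DUP     -> 1 1
ADD     -> 2
DUP     -> 2 2
DUP     -> 2 2 2
ROT     -> 2 2 2
MOD     -> 2 0
MUL     -> 0
DUP     -> 0 0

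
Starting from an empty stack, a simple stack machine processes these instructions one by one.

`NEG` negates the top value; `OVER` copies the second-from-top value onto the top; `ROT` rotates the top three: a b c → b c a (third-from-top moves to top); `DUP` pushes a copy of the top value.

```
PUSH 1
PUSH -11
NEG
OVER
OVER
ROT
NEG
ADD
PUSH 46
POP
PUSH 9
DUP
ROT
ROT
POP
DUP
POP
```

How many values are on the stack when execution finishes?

PUSH 1   : [1]
PUSH -11 : [1, -11]
NEG      : [1, 11]
OVER     : [1, 11, 1]
OVER     : [1, 11, 1, 11]
ROT      : [1, 1, 11, 11]
NEG      : [1, 1, 11, -11]
ADD      : [1, 1, 0]
PUSH 46  : [1, 1, 0, 46]
POP      : [1, 1, 0]
PUSH 9   : [1, 1, 0, 9]
DUP      : [1, 1, 0, 9, 9]
ROT      : [1, 1, 9, 9, 0]
ROT      : [1, 1, 9, 0, 9]
POP      : [1, 1, 9, 0]
DUP      : [1, 1, 9, 0, 0]
POP      : [1, 1, 9, 0]

4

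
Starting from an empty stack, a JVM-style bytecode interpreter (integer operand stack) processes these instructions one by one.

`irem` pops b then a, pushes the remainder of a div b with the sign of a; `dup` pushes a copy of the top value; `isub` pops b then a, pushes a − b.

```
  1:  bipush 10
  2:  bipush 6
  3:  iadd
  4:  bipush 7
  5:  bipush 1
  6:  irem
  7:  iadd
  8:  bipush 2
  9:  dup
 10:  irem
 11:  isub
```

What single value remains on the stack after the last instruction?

16

bipush 10  10
bipush 6   10 6
iadd       16
bipush 7   16 7
bipush 1   16 7 1
irem       16 0
iadd       16
bipush 2   16 2
dup        16 2 2
irem       16 0
isub       16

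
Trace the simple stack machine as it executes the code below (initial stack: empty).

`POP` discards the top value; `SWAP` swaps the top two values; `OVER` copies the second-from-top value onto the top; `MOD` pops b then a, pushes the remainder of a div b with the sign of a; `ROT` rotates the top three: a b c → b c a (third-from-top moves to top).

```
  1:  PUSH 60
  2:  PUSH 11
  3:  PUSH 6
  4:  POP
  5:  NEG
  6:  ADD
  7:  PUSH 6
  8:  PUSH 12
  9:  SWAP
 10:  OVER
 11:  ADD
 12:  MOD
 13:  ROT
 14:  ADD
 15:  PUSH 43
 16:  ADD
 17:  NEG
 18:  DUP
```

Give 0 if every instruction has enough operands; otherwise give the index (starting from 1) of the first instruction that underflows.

13

PUSH 60  60
PUSH 11  60 11
PUSH 6   60 11 6
POP      60 11
NEG      60 -11
ADD      49
PUSH 6   49 6
PUSH 12  49 6 12
SWAP     49 12 6
OVER     49 12 6 12
ADD      49 12 18
MOD      49 12
ROT  — needs 3 operands, stack has 2 → underflow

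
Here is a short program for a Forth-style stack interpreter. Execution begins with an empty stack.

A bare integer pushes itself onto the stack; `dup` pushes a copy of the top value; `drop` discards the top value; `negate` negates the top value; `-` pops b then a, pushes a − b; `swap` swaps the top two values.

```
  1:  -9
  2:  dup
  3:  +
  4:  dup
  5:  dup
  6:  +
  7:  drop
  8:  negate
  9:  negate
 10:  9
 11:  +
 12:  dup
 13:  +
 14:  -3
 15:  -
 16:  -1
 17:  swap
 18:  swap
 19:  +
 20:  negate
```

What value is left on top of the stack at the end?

16

-9     : [-9]
dup    : [-9, -9]
+      : [-18]
dup    : [-18, -18]
dup    : [-18, -18, -18]
+      : [-18, -36]
drop   : [-18]
negate : [18]
negate : [-18]
9      : [-18, 9]
+      : [-9]
dup    : [-9, -9]
+      : [-18]
-3     : [-18, -3]
-      : [-15]
-1     : [-15, -1]
swap   : [-1, -15]
swap   : [-15, -1]
+      : [-16]
negate : [16]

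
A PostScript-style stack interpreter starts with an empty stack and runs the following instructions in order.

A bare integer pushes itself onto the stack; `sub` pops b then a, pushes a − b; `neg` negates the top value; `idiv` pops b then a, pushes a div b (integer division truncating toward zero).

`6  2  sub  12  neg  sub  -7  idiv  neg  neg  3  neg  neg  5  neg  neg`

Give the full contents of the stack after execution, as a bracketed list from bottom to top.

6    -> [6]
2    -> [6, 2]
sub  -> [4]
12   -> [4, 12]
neg  -> [4, -12]
sub  -> [16]
-7   -> [16, -7]
idiv -> [-2]
neg  -> [2]
neg  -> [-2]
3    -> [-2, 3]
neg  -> [-2, -3]
neg  -> [-2, 3]
5    -> [-2, 3, 5]
neg  -> [-2, 3, -5]
neg  -> [-2, 3, 5]

[-2, 3, 5]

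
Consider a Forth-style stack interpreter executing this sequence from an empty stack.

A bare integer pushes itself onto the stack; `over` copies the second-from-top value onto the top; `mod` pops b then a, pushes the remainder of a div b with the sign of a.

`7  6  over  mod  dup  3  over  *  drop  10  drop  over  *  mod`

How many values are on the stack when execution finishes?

7    → [7]
6    → [7, 6]
over → [7, 6, 7]
mod  → [7, 6]
dup  → [7, 6, 6]
3    → [7, 6, 6, 3]
over → [7, 6, 6, 3, 6]
*    → [7, 6, 6, 18]
drop → [7, 6, 6]
10   → [7, 6, 6, 10]
drop → [7, 6, 6]
over → [7, 6, 6, 6]
*    → [7, 6, 36]
mod  → [7, 6]

2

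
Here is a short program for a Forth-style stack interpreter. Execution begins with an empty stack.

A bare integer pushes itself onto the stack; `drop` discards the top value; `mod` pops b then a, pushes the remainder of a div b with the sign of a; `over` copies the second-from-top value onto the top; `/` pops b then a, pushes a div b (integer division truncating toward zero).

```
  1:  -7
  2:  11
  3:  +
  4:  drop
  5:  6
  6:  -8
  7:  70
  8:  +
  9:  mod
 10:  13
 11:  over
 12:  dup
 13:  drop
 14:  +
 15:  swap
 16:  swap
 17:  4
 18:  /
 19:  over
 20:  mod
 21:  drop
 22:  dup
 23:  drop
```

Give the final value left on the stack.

6

-7    [-7]
11    [-7, 11]
+     [4]
drop  []
6     [6]
-8    [6, -8]
70    [6, -8, 70]
+     [6, 62]
mod   [6]
13    [6, 13]
over  [6, 13, 6]
dup   [6, 13, 6, 6]
drop  [6, 13, 6]
+     [6, 19]
swap  [19, 6]
swap  [6, 19]
4     [6, 19, 4]
/     [6, 4]
over  [6, 4, 6]
mod   [6, 4]
drop  [6]
dup   [6, 6]
drop  [6]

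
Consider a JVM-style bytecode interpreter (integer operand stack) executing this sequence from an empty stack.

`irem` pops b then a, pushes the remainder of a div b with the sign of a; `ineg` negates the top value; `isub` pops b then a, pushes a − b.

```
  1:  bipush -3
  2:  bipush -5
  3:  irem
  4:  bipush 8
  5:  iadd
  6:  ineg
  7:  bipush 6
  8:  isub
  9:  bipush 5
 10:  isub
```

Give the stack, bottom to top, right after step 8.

bipush -3 → -3
bipush -5 → -3 -5
irem      → -3
bipush 8  → -3 8
iadd      → 5
ineg      → -5
bipush 6  → -5 6
isub      → -11

[-11]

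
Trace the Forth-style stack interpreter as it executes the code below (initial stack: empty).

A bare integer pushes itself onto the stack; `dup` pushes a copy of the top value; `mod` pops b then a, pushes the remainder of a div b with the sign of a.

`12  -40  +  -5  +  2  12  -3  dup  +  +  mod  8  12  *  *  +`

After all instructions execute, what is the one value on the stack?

12  : [12]
-40 : [12, -40]
+   : [-28]
-5  : [-28, -5]
+   : [-33]
2   : [-33, 2]
12  : [-33, 2, 12]
-3  : [-33, 2, 12, -3]
dup : [-33, 2, 12, -3, -3]
+   : [-33, 2, 12, -6]
+   : [-33, 2, 6]
mod : [-33, 2]
8   : [-33, 2, 8]
12  : [-33, 2, 8, 12]
*   : [-33, 2, 96]
*   : [-33, 192]
+   : [159]

159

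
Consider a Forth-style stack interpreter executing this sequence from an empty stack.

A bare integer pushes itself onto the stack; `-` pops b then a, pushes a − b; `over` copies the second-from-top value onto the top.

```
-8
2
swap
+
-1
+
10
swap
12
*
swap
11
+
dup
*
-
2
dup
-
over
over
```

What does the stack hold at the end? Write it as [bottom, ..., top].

-8   -> -8
2    -> -8 2
swap -> 2 -8
+    -> -6
-1   -> -6 -1
+    -> -7
10   -> -7 10
swap -> 10 -7
12   -> 10 -7 12
*    -> 10 -84
swap -> -84 10
11   -> -84 10 11
+    -> -84 21
dup  -> -84 21 21
*    -> -84 441
-    -> -525
2    -> -525 2
dup  -> -525 2 2
-    -> -525 0
over -> -525 0 -525
over -> -525 0 -525 0

[-525, 0, -525, 0]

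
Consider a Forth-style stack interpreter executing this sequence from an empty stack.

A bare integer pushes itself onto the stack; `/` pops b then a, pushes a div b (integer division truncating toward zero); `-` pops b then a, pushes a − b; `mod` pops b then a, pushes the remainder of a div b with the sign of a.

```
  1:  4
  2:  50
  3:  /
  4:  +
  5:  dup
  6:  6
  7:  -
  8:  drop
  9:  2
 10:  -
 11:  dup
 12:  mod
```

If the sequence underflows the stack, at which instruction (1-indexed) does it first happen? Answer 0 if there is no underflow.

4

4  → 4
50 → 4 50
/  → 0
+  — needs 2 operands, stack has 1 → underflow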